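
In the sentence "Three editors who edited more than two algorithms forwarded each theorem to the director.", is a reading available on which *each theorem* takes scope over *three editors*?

The RC *who edited more than two algorithms* is an island, but *each theorem* is not inside it — it is the matrix object, a clausemate of *three editors*.
No island intervenes, so both surface and inverse scope are derivable.

Yes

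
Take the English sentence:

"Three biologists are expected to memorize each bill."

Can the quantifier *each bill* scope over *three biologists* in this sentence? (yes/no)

The matrix predicate is a raising verb, whose infinitival complement is not a scope island — *each bill* can QR into the matrix clause.
With no island boundary between them, the object can take inverse scope over the subject via ordinary QR within the clause.
So *each bill* > *three biologists* is among the available readings.

Yes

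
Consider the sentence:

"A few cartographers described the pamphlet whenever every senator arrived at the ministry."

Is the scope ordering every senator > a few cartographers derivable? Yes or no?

*every senator* occurs within the adjunct clause *whenever every senator arrived at the ministry*.
The adjunct-island constraint bars QR out of an adverbial clause.
So the wide-scope reading for *every senator* is blocked.

No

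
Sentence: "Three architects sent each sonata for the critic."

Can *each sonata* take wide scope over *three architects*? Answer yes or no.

Yes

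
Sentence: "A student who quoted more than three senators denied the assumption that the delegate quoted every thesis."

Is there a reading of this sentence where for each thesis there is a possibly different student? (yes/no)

The paraphrase describes the scope ordering *every thesis* > *a student*.
*every thesis* occurs within the complex NP *the assumption that the delegate quoted every thesis*.
A that-clause complement to a noun is an island; QR cannot cross the NP boundary.
So *every thesis* cannot raise high enough to outscope *a student*; only the surface ordering *a student* > *every thesis* is available.
(Only the surface reading survives: one fixed student with respect to all the relevant theses.)

No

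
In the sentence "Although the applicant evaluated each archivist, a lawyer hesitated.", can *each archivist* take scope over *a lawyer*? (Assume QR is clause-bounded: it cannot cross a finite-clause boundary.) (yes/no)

No

*each archivist* sits inside the adjunct clause *although the applicant evaluated each archivist*.
The adjunct-island constraint bars QR out of an adverbial clause.
There is no licit LF on which *each archivist* c-commands *a lawyer*.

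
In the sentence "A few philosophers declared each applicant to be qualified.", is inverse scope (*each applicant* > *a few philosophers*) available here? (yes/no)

Yes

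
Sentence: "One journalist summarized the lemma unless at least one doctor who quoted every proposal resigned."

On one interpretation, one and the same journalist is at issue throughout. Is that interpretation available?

Yes

That reading corresponds to *one journalist* > *every proposal*.
That is the surface-scope ordering, which is always one of the available readings — island constraints only ever restrict inverse scope.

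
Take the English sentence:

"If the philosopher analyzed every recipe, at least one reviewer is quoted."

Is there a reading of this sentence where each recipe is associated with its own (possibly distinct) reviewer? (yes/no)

That reading corresponds to *every recipe* > *at least one reviewer*.
*every recipe* sits inside the adjunct clause *if the philosopher analyzed every recipe*.
Adjuncts are opaque for quantifier raising; a quantifier in an adjunct stays inside it.
So *every recipe* cannot raise to a position above *at least one reviewer*.

No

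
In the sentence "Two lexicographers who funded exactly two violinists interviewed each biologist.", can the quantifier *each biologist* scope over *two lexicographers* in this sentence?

The relative clause *who funded exactly two violinists* modifies *two lexicographers*, but *each biologist* is not inside that relative clause — it is an argument of the matrix verb.
Nothing blocks QR of the lower DP to a position above the higher one, so inverse scope is available.

Yes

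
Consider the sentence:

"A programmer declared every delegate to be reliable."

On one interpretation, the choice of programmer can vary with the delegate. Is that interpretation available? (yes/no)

Yes

The described interpretation is the *every delegate* > *a programmer* scoping.
*every delegate* is the subject of an ECM infinitive — the infinitival complement of an ECM verb is not a scope island, so *every delegate* can raise into the matrix clause.
Clause-internal QR can adjoin the lower DP above the subject, yielding the inverse reading.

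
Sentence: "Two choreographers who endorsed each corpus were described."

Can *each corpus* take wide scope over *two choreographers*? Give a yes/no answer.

No

Structurally, *each corpus* is inside the relative clause *who endorsed each corpus*.
QR out of a relative clause is ruled out by the relative-clause island constraint.
The inverse ordering *each corpus* > *two choreographers* is therefore underivable.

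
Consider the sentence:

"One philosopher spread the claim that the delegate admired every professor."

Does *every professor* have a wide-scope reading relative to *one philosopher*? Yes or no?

*every professor* occurs within the complex NP *the claim that the delegate admired every professor*.
The Complex NP Constraint bars QR out of the complement clause of a noun.
So *every professor* cannot raise high enough to outscope *one philosopher*; only the surface ordering *one philosopher* > *every professor* is available.

No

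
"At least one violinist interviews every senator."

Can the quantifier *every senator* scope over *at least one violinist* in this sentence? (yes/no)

*every senator* is the matrix object and *at least one violinist* the matrix subject; the two are clausemates.
No island intervenes, so both surface and inverse scope are derivable.

Yes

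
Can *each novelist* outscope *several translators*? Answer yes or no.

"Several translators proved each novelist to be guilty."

This is an ECM construction: *each novelist* is the infinitival subject, Case-marked by the matrix verb, and the infinitive is transparent for QR.
Clause-internal QR can adjoin the lower DP above the subject, yielding the inverse reading.
So *each novelist* > *several translators* is among the available readings.

Yes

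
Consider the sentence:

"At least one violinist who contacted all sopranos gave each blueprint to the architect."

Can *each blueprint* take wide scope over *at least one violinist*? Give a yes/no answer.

Yes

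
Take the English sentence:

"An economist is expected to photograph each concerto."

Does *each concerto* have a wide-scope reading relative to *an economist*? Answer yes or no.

Yes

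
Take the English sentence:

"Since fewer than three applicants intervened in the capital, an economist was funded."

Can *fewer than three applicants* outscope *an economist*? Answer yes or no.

Structurally, *fewer than three applicants* is inside the adjunct clause *since fewer than three applicants intervened in the capital*.
Adverbial clauses are not L-marked, so they are barriers for QR — the quantifier cannot escape the adjunct.
The ordering *fewer than three applicants* > *an economist* is therefore underivable.

No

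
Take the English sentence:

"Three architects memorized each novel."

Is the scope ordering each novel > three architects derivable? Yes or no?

Yes

Both DPs are arguments of the same predicate; there is no clause or island boundary between them.
QR within a single clause is free, so the lower quantifier may take scope over the higher one.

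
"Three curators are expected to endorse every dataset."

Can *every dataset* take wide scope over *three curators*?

Raising constructions are monoclausal for scope purposes; *every dataset* is not separated from *three curators* by any island.
Nothing blocks QR of the lower DP to a position above the higher one, so inverse scope is available.

Yes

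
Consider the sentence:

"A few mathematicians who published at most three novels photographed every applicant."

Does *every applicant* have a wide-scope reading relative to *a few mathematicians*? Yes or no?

Yes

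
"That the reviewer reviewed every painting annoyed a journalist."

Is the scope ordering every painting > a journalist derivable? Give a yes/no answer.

No

Structurally, *every painting* is inside the sentential subject *that the reviewer reviewed every painting*.
The Sentential Subject Constraint rules out raising the quantifier out of the that-clause subject.
There is no licit LF on which *every painting* c-commands *a journalist*.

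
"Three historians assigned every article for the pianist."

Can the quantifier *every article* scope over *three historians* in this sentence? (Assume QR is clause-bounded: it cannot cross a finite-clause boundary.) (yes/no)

*three historians* and *every article* are co-arguments of the matrix verb, with nothing but a clause-internal boundary between them.
Since no island is crossed, the inverse ordering is licensed alongside surface scope.

Yes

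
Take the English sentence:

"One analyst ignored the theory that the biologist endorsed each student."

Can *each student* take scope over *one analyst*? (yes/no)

No

*each student* is embedded in the complex NP *the theory that the biologist endorsed each student*.
Since the clause is the complement of a nominal head, the CNPC blocks scope extraction.
*each student* is confined to the island and cannot take scope over *one analyst*.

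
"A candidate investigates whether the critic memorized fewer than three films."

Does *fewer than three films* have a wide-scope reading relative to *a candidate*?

The DP *fewer than three films* is contained in the embedded question *whether the critic memorized fewer than three films*.
QR across an interrogative CP boundary is ruled out as a wh-island violation.
*fewer than three films* is confined to the island and cannot take scope over *a candidate*.

No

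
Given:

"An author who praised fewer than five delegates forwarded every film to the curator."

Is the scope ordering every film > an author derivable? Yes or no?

Yes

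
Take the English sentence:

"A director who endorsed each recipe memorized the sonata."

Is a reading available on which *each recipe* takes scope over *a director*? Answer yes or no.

*each recipe* is embedded in the relative clause *who endorsed each recipe*.
Quantifiers inside a relative clause are trapped there; the RC boundary blocks QR.
*each recipe* is confined to the island and cannot take scope over *a director*.

No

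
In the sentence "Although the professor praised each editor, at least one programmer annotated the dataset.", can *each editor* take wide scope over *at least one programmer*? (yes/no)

*each editor* occurs within the adjunct clause *although the professor praised each editor*.
Adjuncts are opaque for quantifier raising; a quantifier in an adjunct stays inside it.
*each editor* > *at least one programmer* would require crossing that boundary, which is illicit.

No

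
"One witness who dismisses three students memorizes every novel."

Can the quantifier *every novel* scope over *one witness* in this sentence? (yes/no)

*every novel* sits in the matrix clause, not in the relative clause on *one witness*.
With no island boundary between them, the object can take inverse scope over the subject via ordinary QR within the clause.

Yes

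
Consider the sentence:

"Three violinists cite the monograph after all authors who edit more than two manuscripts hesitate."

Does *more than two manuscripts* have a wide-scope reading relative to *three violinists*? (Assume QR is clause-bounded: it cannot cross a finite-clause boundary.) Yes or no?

No

*more than two manuscripts* is embedded in the relative clause *who edit more than two manuscripts*, which is itself inside the adjunct *after all authors who edit more than two manuscripts hesitate*.
The quantifier would have to escape first the RC and then the adjunct — two independent island violations.
*more than two manuscripts* > *three violinists* would require crossing that boundary, which is illicit.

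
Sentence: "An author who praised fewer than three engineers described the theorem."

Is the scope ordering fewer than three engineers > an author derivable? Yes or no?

*fewer than three engineers* sits inside the relative clause *who praised fewer than three engineers*.
Relative clauses block scope extraction: QR cannot target a position outside the modified NP.
So *fewer than three engineers* cannot raise high enough to outscope *an author*; only the surface ordering *an author* > *fewer than three engineers* is available.
(Only the surface reading survives: one fixed author with respect to all the relevant engineers.)

No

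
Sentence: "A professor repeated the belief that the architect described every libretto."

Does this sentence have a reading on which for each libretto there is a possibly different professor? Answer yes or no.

No

That reading corresponds to *every libretto* > *a professor*.
The target quantifier *every libretto* is part of the complex NP *the belief that the architect described every libretto*.
Since the clause is the complement of a nominal head, the CNPC blocks scope extraction.
*every libretto* is confined to the island and cannot take scope over *a professor*.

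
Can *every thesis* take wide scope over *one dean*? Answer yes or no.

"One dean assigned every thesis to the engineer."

Yes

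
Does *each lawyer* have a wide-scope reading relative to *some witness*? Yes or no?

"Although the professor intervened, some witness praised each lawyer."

Yes

Although there is an adjunct clause, *each lawyer* is in the main clause, not inside the adjunct.
No island intervenes, so both surface and inverse scope are derivable.
So *each lawyer* > *some witness* is among the available readings.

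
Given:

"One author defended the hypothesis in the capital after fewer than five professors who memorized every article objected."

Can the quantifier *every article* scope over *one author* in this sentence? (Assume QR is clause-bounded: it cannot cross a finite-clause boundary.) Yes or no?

The target quantifier *every article* is part of the relative clause *who memorized every article*, which is itself inside the adjunct *after fewer than five professors who memorized every article objected*.
Both the relative clause and the enclosing adjunct are scope islands; QR cannot cross either.
There is no licit LF on which *every article* c-commands *one author*.
(Only the surface reading survives: one fixed author with respect to all the relevant articles.)

No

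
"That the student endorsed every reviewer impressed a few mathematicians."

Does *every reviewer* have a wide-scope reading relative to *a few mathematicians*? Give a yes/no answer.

The target quantifier *every reviewer* is part of the sentential subject *that the student endorsed every reviewer*.
Clausal subjects are scope islands; QR from inside the subject into the matrix is barred.
So the wide-scope reading for *every reviewer* is blocked.

No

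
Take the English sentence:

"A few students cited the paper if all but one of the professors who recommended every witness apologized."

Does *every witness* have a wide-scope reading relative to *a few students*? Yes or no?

Structurally, *every witness* is inside the relative clause *who recommended every witness*, which is itself inside the adjunct *if all but one of the professors who recommended every witness apologized*.
Nested islands: the RC island is itself inside an adjunct island, so wide scope is doubly excluded.
*every witness* is confined to the island and cannot take scope over *a few students*.

No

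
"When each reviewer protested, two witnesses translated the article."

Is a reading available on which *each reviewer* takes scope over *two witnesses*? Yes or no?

*each reviewer* is embedded in the adjunct clause *when each reviewer protested*.
Adjunct clauses are scope islands: a quantifier inside an adjunct cannot raise into the matrix clause.
So the wide-scope reading for *each reviewer* is blocked.

No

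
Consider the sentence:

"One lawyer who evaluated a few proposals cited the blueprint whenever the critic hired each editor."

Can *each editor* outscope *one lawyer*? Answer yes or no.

The target quantifier *each editor* is part of the adjunct clause *whenever the critic hired each editor*.
Adjunct clauses are scope islands: a quantifier inside an adjunct cannot raise into the matrix clause.
The inverse ordering *each editor* > *one lawyer* is therefore underivable.

No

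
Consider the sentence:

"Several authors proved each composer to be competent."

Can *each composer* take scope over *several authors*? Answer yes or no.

ECM infinitives lack a CP barrier, so *each composer* can QR over the matrix subject *several authors*.
Clause-internal QR can adjoin the lower DP above the subject, yielding the inverse reading.
So *each composer* > *several authors* is among the available readings.

Yes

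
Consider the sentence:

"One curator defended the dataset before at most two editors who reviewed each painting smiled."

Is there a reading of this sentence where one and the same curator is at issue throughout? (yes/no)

Yes

The described interpretation is the *one curator* > *each painting* scoping.
That is the surface-scope ordering, which is always one of the available readings — island constraints only ever restrict inverse scope.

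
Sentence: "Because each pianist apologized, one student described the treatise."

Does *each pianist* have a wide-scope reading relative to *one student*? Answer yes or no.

*each pianist* is embedded in the adjunct clause *because each pianist apologized*.
The adjunct-island constraint bars QR out of an adverbial clause.
So *each pianist* cannot raise to a position above *one student*.

No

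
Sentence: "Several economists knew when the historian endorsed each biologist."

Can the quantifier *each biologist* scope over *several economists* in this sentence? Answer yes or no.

The DP *each biologist* is contained in the embedded question *when the historian endorsed each biologist*.
QR across an interrogative CP boundary is ruled out as a wh-island violation.
So the wide-scope reading for *each biologist* is blocked.

No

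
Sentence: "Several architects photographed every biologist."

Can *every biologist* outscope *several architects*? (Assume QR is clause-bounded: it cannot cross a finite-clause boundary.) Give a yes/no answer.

*every biologist* is the matrix object and *several architects* the matrix subject; the two are clausemates.
With no island boundary between them, the object can take inverse scope over the subject via ordinary QR within the clause.

Yes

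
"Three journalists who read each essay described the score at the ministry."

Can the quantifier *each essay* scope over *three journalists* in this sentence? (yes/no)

Structurally, *each essay* is inside the relative clause *who read each essay*.
QR out of a relative clause is ruled out by the relative-clause island constraint.
So the wide-scope reading for *each essay* is blocked.

No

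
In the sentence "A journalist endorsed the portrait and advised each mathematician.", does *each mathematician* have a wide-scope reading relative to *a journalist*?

*each mathematician* is embedded in one conjunct of the coordinate structure (*advised each mathematician*).
Asymmetric QR out of one conjunct violates the Coordinate Structure Constraint.
There is no licit LF on which *each mathematician* c-commands *a journalist*.
(Only the surface reading survives: one fixed journalist with respect to all the relevant mathematicians.)

No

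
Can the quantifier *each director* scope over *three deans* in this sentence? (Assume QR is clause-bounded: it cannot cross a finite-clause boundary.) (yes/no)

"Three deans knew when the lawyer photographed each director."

No

Structurally, *each director* is inside the embedded question *when the lawyer photographed each director*.
Embedded questions are wh-islands: a quantifier inside an indirect question cannot QR into the matrix clause.
*each director* > *three deans* would require crossing that boundary, which is illicit.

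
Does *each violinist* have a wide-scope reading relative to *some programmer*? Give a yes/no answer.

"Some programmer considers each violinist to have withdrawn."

*each violinist* is the subject of an ECM infinitive — the infinitival complement of an ECM verb is not a scope island, so *each violinist* can raise into the matrix clause.
Since no island is crossed, the inverse ordering is licensed alongside surface scope.

Yes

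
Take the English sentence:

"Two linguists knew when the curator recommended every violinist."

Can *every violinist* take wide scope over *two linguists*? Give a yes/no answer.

The DP *every violinist* is contained in the embedded question *when the curator recommended every violinist*.
An indirect question is a wh-island; the filled [Spec,CP] blocks QR across the CP edge.
So *every violinist* cannot raise to a position above *two linguists*.

No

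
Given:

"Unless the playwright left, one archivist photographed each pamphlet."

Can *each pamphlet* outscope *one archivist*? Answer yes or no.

Yes

The adjunct island is irrelevant here — *each pamphlet* and *one archivist* are both in the matrix clause.
Since no island is crossed, the inverse ordering is licensed alongside surface scope.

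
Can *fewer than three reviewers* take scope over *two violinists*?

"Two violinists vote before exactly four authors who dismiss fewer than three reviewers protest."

*fewer than three reviewers* occurs within the relative clause *who dismiss fewer than three reviewers*, which is itself inside the adjunct *before exactly four authors who dismiss fewer than three reviewers protest*.
The quantifier would have to escape first the RC and then the adjunct — two independent island violations.
So the wide-scope reading for *fewer than three reviewers* is blocked.

No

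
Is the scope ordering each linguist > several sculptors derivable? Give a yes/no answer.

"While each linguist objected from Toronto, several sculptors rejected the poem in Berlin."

The DP *each linguist* is contained in the adjunct clause *while each linguist objected from Toronto*.
Adverbial clauses are not L-marked, so they are barriers for QR — the quantifier cannot escape the adjunct.
*each linguist* is confined to the island and cannot take scope over *several sculptors*.

No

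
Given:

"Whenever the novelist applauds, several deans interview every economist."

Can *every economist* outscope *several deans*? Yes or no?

Yes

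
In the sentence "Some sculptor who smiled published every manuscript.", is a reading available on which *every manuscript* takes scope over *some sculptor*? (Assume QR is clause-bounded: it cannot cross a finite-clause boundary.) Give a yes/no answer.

Yes

*every manuscript* sits in the matrix clause, not in the relative clause on *some sculptor*.
Ordinary QR to a clause-peripheral position gives the wide-scope LF for the lower DP.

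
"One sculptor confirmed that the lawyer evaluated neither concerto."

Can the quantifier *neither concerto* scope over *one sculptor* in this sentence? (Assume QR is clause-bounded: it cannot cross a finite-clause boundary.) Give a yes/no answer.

No

The target quantifier *neither concerto* is part of the finite complement clause *that the lawyer evaluated neither concerto*.
With QR restricted to its own tensed clause, the embedded quantifier cannot reach a matrix scope position.
The inverse ordering *neither concerto* > *one sculptor* is therefore underivable.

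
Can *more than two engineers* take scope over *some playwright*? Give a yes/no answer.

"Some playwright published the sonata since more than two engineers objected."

Structurally, *more than two engineers* is inside the adjunct clause *since more than two engineers objected*.
The adjunct-island constraint bars QR out of an adverbial clause.
*more than two engineers* is confined to the island and cannot take scope over *some playwright*.

No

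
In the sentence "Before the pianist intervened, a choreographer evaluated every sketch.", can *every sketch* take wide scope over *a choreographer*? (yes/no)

Yes

Neither queried DP is inside the adjunct, so the adjunct-island constraint does not apply.
QR within a single clause is free, so the lower quantifier may take scope over the higher one.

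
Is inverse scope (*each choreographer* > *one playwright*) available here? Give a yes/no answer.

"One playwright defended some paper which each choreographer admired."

*each choreographer* is embedded in the relative clause *which each choreographer admired* modifying *some paper*.
Relative clauses are scope islands: a quantifier cannot QR out of a relative clause to take scope in the matrix clause.
There is no licit LF on which *each choreographer* c-commands *one playwright*.

No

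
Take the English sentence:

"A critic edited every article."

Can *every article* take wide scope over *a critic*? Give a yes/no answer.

*a critic* and *every article* are co-arguments of the matrix verb, with nothing but a clause-internal boundary between them.
Nothing blocks QR of the lower DP to a position above the higher one, so inverse scope is available.
The sentence is scopally ambiguous between *a critic* > *every article* and *every article* > *a critic*.

Yes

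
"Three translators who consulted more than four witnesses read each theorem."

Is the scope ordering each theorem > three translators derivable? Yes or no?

Yes

*each theorem* sits in the matrix clause, not in the relative clause on *three translators*.
Ordinary QR to a clause-peripheral position gives the wide-scope LF for the lower DP.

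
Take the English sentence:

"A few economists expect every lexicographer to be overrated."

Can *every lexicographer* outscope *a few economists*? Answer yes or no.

Yes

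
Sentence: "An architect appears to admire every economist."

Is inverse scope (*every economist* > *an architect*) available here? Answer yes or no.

*every economist* is inside a raising infinitive, which is transparent to QR (no CP barrier), so it behaves as a matrix argument.
QR within a single clause is free, so the lower quantifier may take scope over the higher one.
So *every economist* > *an architect* is among the available readings.

Yes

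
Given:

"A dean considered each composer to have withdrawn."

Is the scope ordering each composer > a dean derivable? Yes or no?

ECM infinitives lack a CP barrier, so *each composer* can QR over the matrix subject *a dean*.
Nothing blocks QR of the lower DP to a position above the higher one, so inverse scope is available.

Yes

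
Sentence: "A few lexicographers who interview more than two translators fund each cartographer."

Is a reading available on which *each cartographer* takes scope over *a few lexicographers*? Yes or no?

*each cartographer* is a matrix argument; only *a few lexicographers* is modified by the relative clause *who interview more than two translators*, so the RC island is irrelevant to the target quantifier.
No island intervenes, so both surface and inverse scope are derivable.

Yes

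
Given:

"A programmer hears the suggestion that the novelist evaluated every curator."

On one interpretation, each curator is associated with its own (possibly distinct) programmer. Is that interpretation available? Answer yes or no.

That reading corresponds to *every curator* > *a programmer*.
*every curator* occurs within the complex NP *the suggestion that the novelist evaluated every curator*.
The Complex NP Constraint bars QR out of the complement clause of a noun.
So *every curator* cannot raise high enough to outscope *a programmer*; only the surface ordering *a programmer* > *every curator* is available.
(Only the surface reading survives: one fixed programmer with respect to all the relevant curators.)

No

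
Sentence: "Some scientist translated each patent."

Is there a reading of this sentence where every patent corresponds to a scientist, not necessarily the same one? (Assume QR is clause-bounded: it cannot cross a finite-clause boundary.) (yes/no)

Yes

The paraphrase describes the scope ordering *each patent* > *some scientist*.
Both DPs are arguments of the same predicate; there is no clause or island boundary between them.
Clause-internal QR can adjoin the lower DP above the subject, yielding the inverse reading.
The sentence is scopally ambiguous between *some scientist* > *each patent* and *each patent* > *some scientist*.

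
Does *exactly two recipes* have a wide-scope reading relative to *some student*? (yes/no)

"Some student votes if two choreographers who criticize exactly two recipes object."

*exactly two recipes* sits inside the relative clause *who criticize exactly two recipes*, which is itself inside the adjunct *if two choreographers who criticize exactly two recipes object*.
Nested islands: the RC island is itself inside an adjunct island, so wide scope is doubly excluded.
*exactly two recipes* > *some student* would require crossing that boundary, which is illicit.

No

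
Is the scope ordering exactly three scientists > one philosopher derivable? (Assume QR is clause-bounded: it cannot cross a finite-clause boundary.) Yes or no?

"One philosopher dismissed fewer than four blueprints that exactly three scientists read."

No

*exactly three scientists* occurs within the relative clause *that exactly three scientists read* modifying *fewer than four blueprints*.
Relative clauses block scope extraction: QR cannot target a position outside the modified NP.
Hence only narrow scope for *exactly three scientists* (under *one philosopher*) survives.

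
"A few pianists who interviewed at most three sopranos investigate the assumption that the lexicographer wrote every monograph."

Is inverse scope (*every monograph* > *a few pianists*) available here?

*every monograph* occurs within the complex NP *the assumption that the lexicographer wrote every monograph*.
Noun-complement clauses are scope islands (the Complex NP Constraint): a quantifier inside one cannot scope into the matrix.
So *every monograph* cannot raise to a position above *a few pianists*.

No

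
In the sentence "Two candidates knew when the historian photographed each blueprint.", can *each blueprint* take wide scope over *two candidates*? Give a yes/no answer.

No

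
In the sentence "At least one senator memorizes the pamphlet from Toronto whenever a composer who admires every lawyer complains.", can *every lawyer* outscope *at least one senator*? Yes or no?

No

*every lawyer* is embedded in the relative clause *who admires every lawyer*, which is itself inside the adjunct *whenever a composer who admires every lawyer complains*.
Nested islands: the RC island is itself inside an adjunct island, so wide scope is doubly excluded.
The inverse ordering *every lawyer* > *at least one senator* is therefore underivable.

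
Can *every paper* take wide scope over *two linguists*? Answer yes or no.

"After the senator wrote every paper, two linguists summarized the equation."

No

*every paper* sits inside the adjunct clause *after the senator wrote every paper*.
The adjunct-island constraint bars QR out of an adverbial clause.
So *every paper* cannot raise to a position above *two linguists*.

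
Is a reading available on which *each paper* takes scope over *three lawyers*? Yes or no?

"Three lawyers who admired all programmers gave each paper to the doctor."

Yes

*each paper* sits in the matrix clause, not in the relative clause on *three lawyers*.
Clause-internal QR can adjoin the lower DP above the subject, yielding the inverse reading.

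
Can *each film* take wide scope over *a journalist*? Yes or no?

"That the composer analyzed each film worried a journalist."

No

The target quantifier *each film* is part of the sentential subject *that the composer analyzed each film*.
Sentential subjects are islands: a quantifier inside the subject clause cannot raise over the matrix predicate.
The ordering *each film* > *a journalist* is therefore underivable.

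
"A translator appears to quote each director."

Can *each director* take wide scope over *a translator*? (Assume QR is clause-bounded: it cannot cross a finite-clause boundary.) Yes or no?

Raising constructions are monoclausal for scope purposes; *each director* is not separated from *a translator* by any island.
Ordinary QR to a clause-peripheral position gives the wide-scope LF for the lower DP.
The sentence is scopally ambiguous between *a translator* > *each director* and *each director* > *a translator*.

Yes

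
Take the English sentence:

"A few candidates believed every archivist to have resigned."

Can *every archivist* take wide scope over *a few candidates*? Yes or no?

The ECM infinitive is scope-transparent — *every archivist* is free to raise above *a few candidates*.
Nothing blocks QR of the lower DP to a position above the higher one, so inverse scope is available.

Yes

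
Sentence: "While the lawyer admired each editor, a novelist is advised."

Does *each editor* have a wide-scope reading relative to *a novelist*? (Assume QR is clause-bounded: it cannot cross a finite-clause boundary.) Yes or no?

No

Structurally, *each editor* is inside the adjunct clause *while the lawyer admired each editor*.
Since the clause is an adjunct (not a complement), the Adjunct Condition blocks QR across its edge.
There is no licit LF on which *each editor* c-commands *a novelist*.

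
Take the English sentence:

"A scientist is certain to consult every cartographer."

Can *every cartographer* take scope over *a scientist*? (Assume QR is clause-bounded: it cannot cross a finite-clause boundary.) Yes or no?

Raising constructions are monoclausal for scope purposes; *every cartographer* is not separated from *a scientist* by any island.
QR within a single clause is free, so the lower quantifier may take scope over the higher one.

Yes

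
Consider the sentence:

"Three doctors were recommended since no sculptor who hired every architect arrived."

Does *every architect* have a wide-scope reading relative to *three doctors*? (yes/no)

No

*every architect* is embedded in the relative clause *who hired every architect*, which is itself inside the adjunct *since no sculptor who hired every architect arrived*.
Nested islands: the RC island is itself inside an adjunct island, so wide scope is doubly excluded.
So the wide-scope reading for *every architect* is blocked.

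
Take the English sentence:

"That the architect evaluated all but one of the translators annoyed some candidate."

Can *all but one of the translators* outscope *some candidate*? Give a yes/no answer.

No

*all but one of the translators* occurs within the sentential subject *that the architect evaluated all but one of the translators*.
Clausal subjects are scope islands; QR from inside the subject into the matrix is barred.
The ordering *all but one of the translators* > *some candidate* is therefore underivable.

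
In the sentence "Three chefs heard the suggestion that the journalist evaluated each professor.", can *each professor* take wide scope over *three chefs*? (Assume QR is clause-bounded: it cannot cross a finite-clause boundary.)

No

*each professor* occurs within the complex NP *the suggestion that the journalist evaluated each professor*.
The Complex NP Constraint bars QR out of the complement clause of a noun.
Hence only narrow scope for *each professor* (under *three chefs*) survives.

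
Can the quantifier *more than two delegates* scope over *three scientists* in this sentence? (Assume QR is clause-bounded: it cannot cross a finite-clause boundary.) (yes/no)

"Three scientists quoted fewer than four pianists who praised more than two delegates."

*more than two delegates* sits inside the relative clause *who praised more than two delegates* modifying *fewer than four pianists*.
The relative clause forms an island for QR, so the quantifier is confined to the head noun's restrictor.
*more than two delegates* is confined to the island and cannot take scope over *three scientists*.

No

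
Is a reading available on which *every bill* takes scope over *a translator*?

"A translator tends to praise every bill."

Yes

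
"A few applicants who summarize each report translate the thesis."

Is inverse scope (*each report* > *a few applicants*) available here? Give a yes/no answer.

*each report* occurs within the relative clause *who summarize each report*.
The relative clause forms an island for QR, so the quantifier is confined to the head noun's restrictor.
Hence only narrow scope for *each report* (under *a few applicants*) survives.

No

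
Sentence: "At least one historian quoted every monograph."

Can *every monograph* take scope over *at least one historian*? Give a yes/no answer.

Yes

*every monograph* and *at least one historian* are in the same minimal clause.
Clause-internal QR can adjoin the lower DP above the subject, yielding the inverse reading.
Both orderings are possible: *at least one historian* > *every monograph* and *every monograph* > *at least one historian*.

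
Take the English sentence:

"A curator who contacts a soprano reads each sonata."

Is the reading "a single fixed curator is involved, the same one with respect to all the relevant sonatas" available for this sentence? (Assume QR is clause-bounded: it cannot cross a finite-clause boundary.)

That reading corresponds to *a curator* > *each sonata*.
That is the surface-scope ordering, which is always one of the available readings — island constraints only ever restrict inverse scope.

Yes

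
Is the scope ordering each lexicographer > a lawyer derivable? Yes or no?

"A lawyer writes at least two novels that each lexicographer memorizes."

The DP *each lexicographer* is contained in the relative clause *that each lexicographer memorizes* modifying *at least two novels*.
The relative clause forms an island for QR, so the quantifier is confined to the head noun's restrictor.
*each lexicographer* is confined to the island and cannot take scope over *a lawyer*.

No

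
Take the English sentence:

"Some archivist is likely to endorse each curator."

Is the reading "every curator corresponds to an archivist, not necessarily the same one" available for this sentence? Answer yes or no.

The described interpretation is the *each curator* > *some archivist* scoping.
*each curator* is the object of the infinitival complement of a raising predicate; raising infinitives are transparent for QR, so the two DPs are in effect clausemates.
Clause-internal QR can adjoin the lower DP above the subject, yielding the inverse reading.
So *each curator* > *some archivist* is among the available readings.

Yes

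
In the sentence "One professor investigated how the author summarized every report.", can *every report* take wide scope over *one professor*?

*every report* sits inside the embedded question *how the author summarized every report*.
QR across an interrogative CP boundary is ruled out as a wh-island violation.
So the wide-scope reading for *every report* is blocked.

No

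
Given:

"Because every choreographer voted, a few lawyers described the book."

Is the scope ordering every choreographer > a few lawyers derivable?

No

Structurally, *every choreographer* is inside the adjunct clause *because every choreographer voted*.
Scope out of an adjunct clause is unavailable: QR respects the adjunct-island constraint.
So the wide-scope reading for *every choreographer* is blocked.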